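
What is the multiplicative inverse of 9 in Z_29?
13

Using Extended Euclidean Algorithm:
gcd(9, 29) = 1
Bezout coefficients: 9 × 13 + 29 × -4 = 1
So 9 × 13 ≡ 1 (mod 29)
The inverse is 13 mod 29 = 13
Verification: 9 × 13 = 117 = 4 × 29 + 1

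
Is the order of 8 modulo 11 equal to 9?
No, the actual order is 10, not 9.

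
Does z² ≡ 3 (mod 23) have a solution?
By Euler's criterion: 3^{11} ≡ 1 (mod 23). Since this equals 1, 3 is a QR.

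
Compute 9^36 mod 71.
Using repeated squaring. 36 = 32 + 4 (binary 100100). Repeated squaring mod 71: 9^1 ≡ 9; 9^2 ≡ 9² = 81 ≡ 10; 9^4 ≡ 10² = 100 ≡ 29; 9^8 ≡ 29² = 841 ≡ 60; 9^16 ≡ 60² = 3600 ≡ 50; 9^32 ≡ 50² = 2500 ≡ 15. Multiply: 9^36 = 9^32 × 9^4 ≡ 15 × 29 (mod 71): 15 × 29 = 435 ≡ 9. So 9^36 ≡ 9 (mod 71).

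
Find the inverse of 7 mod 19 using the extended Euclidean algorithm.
Extended GCD: 7(-8) + 19(3) = 1. So 7^(-1) ≡ 11 ≡ 11 (mod 19). Verify: 7 × 11 = 77 ≡ 1 (mod 19)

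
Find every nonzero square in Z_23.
QRs mod 23: {1, 2, 3, 4, 6, 8, 9, 12, 13, 16, 18}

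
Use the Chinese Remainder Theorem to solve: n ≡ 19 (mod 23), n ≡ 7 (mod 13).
111

Using the Chinese Remainder Theorem:
M = product of moduli = 299
For equation 1: M_1 = 13, 13 ≡ 13 (mod 23), inverse of 13 mod 23 is 16 (check: 13 × 16 = 208 ≡ 1 (mod 23))
For equation 2: M_2 = 23, 23 ≡ 10 (mod 13), inverse of 23 mod 13 is 4 (check: 10 × 4 = 40 ≡ 1 (mod 13))
Combine: n ≡ Σ r_i×M_i×(M_i⁻¹ mod m_i) = 19×13×16 + 7×23×4 = 3952 + 644 = 4596
4596 mod 299 = 111
n ≡ 111 (mod 299)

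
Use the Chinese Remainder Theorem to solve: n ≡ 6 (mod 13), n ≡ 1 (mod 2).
19

Using the Chinese Remainder Theorem:
M = product of moduli = 26
For equation 1: M_1 = 2, 2 ≡ 2 (mod 13), inverse of 2 mod 13 is 7 (check: 2 × 7 = 14 ≡ 1 (mod 13))
For equation 2: M_2 = 13, 13 ≡ 1 (mod 2), inverse of 13 mod 2 is 1 (check: 1 × 1 = 1 ≡ 1 (mod 2))
Combine: n ≡ Σ r_i×M_i×(M_i⁻¹ mod m_i) = 6×2×7 + 1×13×1 = 84 + 13 = 97
97 mod 26 = 19
n ≡ 19 (mod 26)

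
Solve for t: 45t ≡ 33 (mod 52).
25

Since gcd(45, 52) = 1 divides 33, a solution exists.
Multiply both sides by the inverse of 45 mod 52:
  45^(-1) mod 52 = 37
  x ≡ 37 × 33 ≡ 1221 ≡ 25 (mod 52)
Verification: 45 × 25 = 1125 = 21 × 52 + 33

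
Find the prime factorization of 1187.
1187

Divide by primes starting from smallest:
1187 ÷ 1187 = 1

1187 = 1187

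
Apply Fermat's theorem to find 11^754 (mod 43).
By Fermat: 11^{42} ≡ 1 (mod 43). 754 ≡ 40 (mod 42). So 11^{754} ≡ 11^{40} ≡ 16 (mod 43)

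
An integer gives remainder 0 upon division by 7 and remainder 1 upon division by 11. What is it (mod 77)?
M = 7 × 11 = 77. M₁ = 11, y₁ ≡ 2 (mod 7). M₂ = 7, y₂ ≡ 8 (mod 11). t = 0×11×2 + 1×7×8 ≡ 56 (mod 77). The smallest positive such number is 56.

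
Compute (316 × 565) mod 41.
26

(316 × 565) = 178540
178540 mod 41 = 26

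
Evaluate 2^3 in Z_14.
3 = 2 + 1 (binary 11). Repeated squaring mod 14: 2^1 ≡ 2; 2^2 ≡ 2² = 4 ≡ 4. Multiply: 2^3 = 2^2 × 2^1 ≡ 4 × 2 (mod 14): 4 × 2 = 8 ≡ 8. So 2^3 ≡ 8 (mod 14).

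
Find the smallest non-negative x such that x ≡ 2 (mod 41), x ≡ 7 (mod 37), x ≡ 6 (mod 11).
13327

Using the Chinese Remainder Theorem:
M = product of moduli = 16687
For equation 1: M_1 = 407, 407 ≡ 38 (mod 41), inverse of 407 mod 41 is 27 (check: 38 × 27 = 1026 ≡ 1 (mod 41))
For equation 2: M_2 = 451, 451 ≡ 7 (mod 37), inverse of 451 mod 37 is 16 (check: 7 × 16 = 112 ≡ 1 (mod 37))
For equation 3: M_3 = 1517, 1517 ≡ 10 (mod 11), inverse of 1517 mod 11 is 10 (check: 10 × 10 = 100 ≡ 1 (mod 11))
Combine: x ≡ Σ r_i×M_i×(M_i⁻¹ mod m_i) = 2×407×27 + 7×451×16 + 6×1517×10 = 21978 + 50512 + 91020 = 163510
163510 mod 16687 = 13327
x ≡ 13327 (mod 16687)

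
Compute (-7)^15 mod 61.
Using repeated squaring. (-7) ≡ 54 (mod 61). 15 = 8 + 4 + 2 + 1 (binary 1111). Repeated squaring mod 61: 54^1 ≡ 54; 54^2 ≡ 54² = 2916 ≡ 49; 54^4 ≡ 49² = 2401 ≡ 22; 54^8 ≡ 22² = 484 ≡ 57. Multiply: (-7)^15 ≡ 54^8 × 54^4 × 54^2 × 54^1 ≡ 57 × 22 × 49 × 54 (mod 61): 57 × 22 = 1254 ≡ 34; 34 × 49 = 1666 ≡ 19; 19 × 54 = 1026 ≡ 50. So (-7)^15 ≡ 50 (mod 61).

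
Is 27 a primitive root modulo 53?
Yes

To verify, check if 27^(52/q) ≢ 1 (mod 53) for each prime divisor q of 52
Divisors of 52 = 52: [1, 2, 4, 13, 26, 52]
  27^(52/2) = 27^26 ≡ 52 (mod 53)
  27^(52/13) = 27^4 ≡ 10 (mod 53)
Conclusion: 27 is a primitive root modulo 53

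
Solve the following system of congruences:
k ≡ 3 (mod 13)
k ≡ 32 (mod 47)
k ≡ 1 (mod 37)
9103

Using the Chinese Remainder Theorem:
M = product of moduli = 22607
For equation 1: M_1 = 1739, 1739 ≡ 10 (mod 13), inverse of 1739 mod 13 is 4 (check: 10 × 4 = 40 ≡ 1 (mod 13))
For equation 2: M_2 = 481, 481 ≡ 11 (mod 47), inverse of 481 mod 47 is 30 (check: 11 × 30 = 330 ≡ 1 (mod 47))
For equation 3: M_3 = 611, 611 ≡ 19 (mod 37), inverse of 611 mod 37 is 2 (check: 19 × 2 = 38 ≡ 1 (mod 37))
Combine: k ≡ Σ r_i×M_i×(M_i⁻¹ mod m_i) = 3×1739×4 + 32×481×30 + 1×611×2 = 20868 + 461760 + 1222 = 483850
483850 mod 22607 = 9103
k ≡ 9103 (mod 22607)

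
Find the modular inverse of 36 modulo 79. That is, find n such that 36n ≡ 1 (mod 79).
11

Using Extended Euclidean Algorithm:
gcd(36, 79) = 1
Bezout coefficients: 36 × 11 + 79 × -5 = 1
So 36 × 11 ≡ 1 (mod 79)
The inverse is 11 mod 79 = 11
Verification: 36 × 11 = 396 = 5 × 79 + 1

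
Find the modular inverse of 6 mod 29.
6^(-1) ≡ 5 (mod 29). Verification: 6 × 5 = 30 ≡ 1 (mod 29)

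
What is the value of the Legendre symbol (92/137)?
(92/137) = 92^{68} mod 137 = -1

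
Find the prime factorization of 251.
251

Divide by primes starting from smallest:
251 ÷ 251 = 1

251 = 251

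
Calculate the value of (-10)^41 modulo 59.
Using repeated squaring. (-10) ≡ 49 (mod 59). 41 = 32 + 8 + 1 (binary 101001). Repeated squaring mod 59: 49^1 ≡ 49; 49^2 ≡ 49² = 2401 ≡ 41; 49^4 ≡ 41² = 1681 ≡ 29; 49^8 ≡ 29² = 841 ≡ 15; 49^16 ≡ 15² = 225 ≡ 48; 49^32 ≡ 48² = 2304 ≡ 3. Multiply: (-10)^41 ≡ 49^32 × 49^8 × 49^1 ≡ 3 × 15 × 49 (mod 59): 3 × 15 = 45 ≡ 45; 45 × 49 = 2205 ≡ 22. So (-10)^41 ≡ 22 (mod 59).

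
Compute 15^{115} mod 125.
0

Using successive squaring:
Binary expansion of 115: 1110011
Powers of 15 mod 125 (each is the square of the previous):
  15^1 ≡ 15 (mod 125)
  15^2 ≡ 15² = 225 ≡ 100 (mod 125)
  15^4 ≡ 100² = 10000 ≡ 0 (mod 125)
  15^8 ≡ 0² = 0 ≡ 0 (mod 125)
  15^16 ≡ 0² = 0 ≡ 0 (mod 125)
  15^32 ≡ 0² = 0 ≡ 0 (mod 125)
  15^64 ≡ 0² = 0 ≡ 0 (mod 125)
115 = 64 + 32 + 16 + 2 + 1, so 15^115 = 15^64 × 15^32 × 15^16 × 15^2 × 15^1 ≡ 0 × 0 × 0 × 100 × 15 (mod 125)
Multiplying step by step:
  0 × 0 = 0 ≡ 0 (mod 125)
  0 × 0 = 0 ≡ 0 (mod 125)
  0 × 100 = 0 ≡ 0 (mod 125)
  0 × 15 = 0 ≡ 0 (mod 125)
Result: 15^115 ≡ 0 (mod 125)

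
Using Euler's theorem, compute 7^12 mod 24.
By Euler: 7^{8} ≡ 1 (mod 24) since gcd(7, 24) = 1. 12 = 1×8 + 4. So 7^{12} ≡ 7^{4} ≡ 1 (mod 24)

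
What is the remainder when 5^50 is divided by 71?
Using repeated squaring. 50 = 32 + 16 + 2 (binary 110010). Repeated squaring mod 71: 5^1 ≡ 5; 5^2 ≡ 5² = 25 ≡ 25; 5^4 ≡ 25² = 625 ≡ 57; 5^8 ≡ 57² = 3249 ≡ 54; 5^16 ≡ 54² = 2916 ≡ 5; 5^32 ≡ 5² = 25 ≡ 25. Multiply: 5^50 = 5^32 × 5^16 × 5^2 ≡ 25 × 5 × 25 (mod 71): 25 × 5 = 125 ≡ 54; 54 × 25 = 1350 ≡ 1. So 5^50 ≡ 1 (mod 71).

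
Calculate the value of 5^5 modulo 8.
5 = 4 + 1 (binary 101). Repeated squaring mod 8: 5^1 ≡ 5; 5^2 ≡ 5² = 25 ≡ 1; 5^4 ≡ 1² = 1 ≡ 1. Multiply: 5^5 = 5^4 × 5^1 ≡ 1 × 5 (mod 8): 1 × 5 = 5 ≡ 5. So 5^5 ≡ 5 (mod 8).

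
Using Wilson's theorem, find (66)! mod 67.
By Wilson's theorem, (66)! ≡ -1 ≡ 66 (mod 67)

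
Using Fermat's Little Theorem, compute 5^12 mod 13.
By Fermat's Little Theorem, 5^{12} ≡ 1 (mod 13) since 13 is prime and gcd(5, 13) = 1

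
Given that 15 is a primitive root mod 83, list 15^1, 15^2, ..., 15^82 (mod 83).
g^1, g^2, ..., g^{82} mod 83: {15, 59, 55, 78, 8, 37, 57, 25, 43, 64, 47, 41, 34, 12, 14, 44, 79, 23, 13, 29, 20, 51, 18, 21, 66, 77, 76, 61, 2, 30, 35, 27, 73, 16, 74, 31, 50, 3, 45, 11, 82, 68, 24, 28, 5, 75, 46, 26, 58, 40, 19, 36, 42, 49, 71, 69, 39, 4, 60, 70, 54, 63, 32, 65, 62, 17, 6, 7, 22, 81, 53, 48, 56, 10, 67, 9, 52, 33, 80, 38, 72, 1}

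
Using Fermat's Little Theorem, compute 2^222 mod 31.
By Fermat: 2^{30} ≡ 1 (mod 31). 222 = 7×30 + 12. So 2^{222} ≡ 2^{12} ≡ 4 (mod 31)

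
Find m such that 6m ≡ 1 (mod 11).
6^(-1) ≡ 2 (mod 11). Verification: 6 × 2 = 12 ≡ 1 (mod 11)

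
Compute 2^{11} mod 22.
2

Using successive squaring:
Binary expansion of 11: 1011
Powers of 2 mod 22 (each is the square of the previous):
  2^1 ≡ 2 (mod 22)
  2^2 ≡ 2² = 4 ≡ 4 (mod 22)
  2^4 ≡ 4² = 16 ≡ 16 (mod 22)
  2^8 ≡ 16² = 256 ≡ 14 (mod 22)
11 = 8 + 2 + 1, so 2^11 = 2^8 × 2^2 × 2^1 ≡ 14 × 4 × 2 (mod 22)
Multiplying step by step:
  14 × 4 = 56 ≡ 12 (mod 22)
  12 × 2 = 24 ≡ 2 (mod 22)
Result: 2^11 ≡ 2 (mod 22)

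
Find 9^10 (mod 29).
10 = 8 + 2 (binary 1010). Repeated squaring mod 29: 9^1 ≡ 9; 9^2 ≡ 9² = 81 ≡ 23; 9^4 ≡ 23² = 529 ≡ 7; 9^8 ≡ 7² = 49 ≡ 20. Multiply: 9^10 = 9^8 × 9^2 ≡ 20 × 23 (mod 29): 20 × 23 = 460 ≡ 25. So 9^10 ≡ 25 (mod 29).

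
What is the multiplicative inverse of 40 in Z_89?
69

Using Extended Euclidean Algorithm:
gcd(40, 89) = 1
Bezout coefficients: 40 × -20 + 89 × 9 = 1
So 40 × -20 ≡ 1 (mod 89)
The inverse is -20 mod 89 = 69
Verification: 40 × 69 = 2760 = 31 × 89 + 1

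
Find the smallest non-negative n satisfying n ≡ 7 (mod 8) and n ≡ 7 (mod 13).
M = 8 × 13 = 104. M₁ = 13, y₁ ≡ 5 (mod 8). M₂ = 8, y₂ ≡ 5 (mod 13). n = 7×13×5 + 7×8×5 ≡ 7 (mod 104)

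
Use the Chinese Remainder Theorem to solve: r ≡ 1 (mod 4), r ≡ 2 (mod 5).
M = 4 × 5 = 20. M₁ = 5, y₁ ≡ 1 (mod 4). M₂ = 4, y₂ ≡ 4 (mod 5). r = 1×5×1 + 2×4×4 ≡ 17 (mod 20)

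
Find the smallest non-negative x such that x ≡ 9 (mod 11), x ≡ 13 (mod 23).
174

Using the Chinese Remainder Theorem:
M = product of moduli = 253
For equation 1: M_1 = 23, 23 ≡ 1 (mod 11), inverse of 23 mod 11 is 1 (check: 1 × 1 = 1 ≡ 1 (mod 11))
For equation 2: M_2 = 11, 11 ≡ 11 (mod 23), inverse of 11 mod 23 is 21 (check: 11 × 21 = 231 ≡ 1 (mod 23))
Combine: x ≡ Σ r_i×M_i×(M_i⁻¹ mod m_i) = 9×23×1 + 13×11×21 = 207 + 3003 = 3210
3210 mod 253 = 174
x ≡ 174 (mod 253)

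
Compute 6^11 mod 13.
Using repeated squaring. 11 = 8 + 2 + 1 (binary 1011). Repeated squaring mod 13: 6^1 ≡ 6; 6^2 ≡ 6² = 36 ≡ 10; 6^4 ≡ 10² = 100 ≡ 9; 6^8 ≡ 9² = 81 ≡ 3. Multiply: 6^11 = 6^8 × 6^2 × 6^1 ≡ 3 × 10 × 6 (mod 13): 3 × 10 = 30 ≡ 4; 4 × 6 = 24 ≡ 11. So 6^11 ≡ 11 (mod 13).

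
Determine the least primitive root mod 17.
p - 1 = 16 has prime divisors 2. h is a primitive root mod 17 iff h^(16/q) ≢ 1 (mod 17) for each such q.
h = 2: 2^8 ≡ 1 (mod 17); 2^8 ≡ 1, so not a primitive root.
h = 3: 3^8 ≡ 16 (mod 17); none is 1, so 3 has order 16 and is a primitive root.
The smallest primitive root mod 17 is g = 3.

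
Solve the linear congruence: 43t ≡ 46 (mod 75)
22

Since gcd(43, 75) = 1 divides 46, a solution exists.
Multiply both sides by the inverse of 43 mod 75:
  43^(-1) mod 75 = 7
  x ≡ 7 × 46 ≡ 322 ≡ 22 (mod 75)
Verification: 43 × 22 = 946 = 12 × 75 + 46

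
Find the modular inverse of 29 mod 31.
29^(-1) ≡ 15 (mod 31). Verification: 29 × 15 = 435 ≡ 1 (mod 31)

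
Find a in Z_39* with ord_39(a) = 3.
16 has order 3 mod 39 since 16^{3} ≡ 1 (mod 39) and no smaller power works.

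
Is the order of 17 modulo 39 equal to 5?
No, the actual order is 6, not 5.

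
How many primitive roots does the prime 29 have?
Number of primitive roots mod 29 = φ(28) = 12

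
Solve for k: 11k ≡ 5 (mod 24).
7

Since gcd(11, 24) = 1 divides 5, a solution exists.
Multiply both sides by the inverse of 11 mod 24:
  11^(-1) mod 24 = 11
  x ≡ 11 × 5 ≡ 55 ≡ 7 (mod 24)
Verification: 11 × 7 = 77 = 3 × 24 + 5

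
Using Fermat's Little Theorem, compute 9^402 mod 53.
By Fermat: 9^{52} ≡ 1 (mod 53). 402 ≡ 38 (mod 52). So 9^{402} ≡ 9^{38} ≡ 47 (mod 53)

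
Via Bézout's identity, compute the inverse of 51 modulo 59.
Extended GCD: 51(22) + 59(-19) = 1. So 51^(-1) ≡ 22 ≡ 22 (mod 59). Verify: 51 × 22 = 1122 ≡ 1 (mod 59)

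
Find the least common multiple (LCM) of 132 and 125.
16500

First find GCD(132, 125) using the Euclidean algorithm:
132 = 1 × 125 + 7
125 = 17 × 7 + 6
7 = 1 × 6 + 1
6 = 6 × 1 + 0
GCD(132, 125) = 1

LCM formula: LCM(a, b) = (a × b) / GCD(a, b)
LCM(132, 125) = (132 × 125) / 1
LCM(132, 125) = 16500 / 1
LCM(132, 125) = 16500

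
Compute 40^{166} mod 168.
16

Using successive squaring:
Binary expansion of 166: 10100110
Powers of 40 mod 168 (each is the square of the previous):
  40^1 ≡ 40 (mod 168)
  40^2 ≡ 40² = 1600 ≡ 88 (mod 168)
  40^4 ≡ 88² = 7744 ≡ 16 (mod 168)
  40^8 ≡ 16² = 256 ≡ 88 (mod 168)
  40^16 ≡ 88² = 7744 ≡ 16 (mod 168)
  40^32 ≡ 16² = 256 ≡ 88 (mod 168)
  40^64 ≡ 88² = 7744 ≡ 16 (mod 168)
  40^128 ≡ 16² = 256 ≡ 88 (mod 168)
166 = 128 + 32 + 4 + 2, so 40^166 = 40^128 × 40^32 × 40^4 × 40^2 ≡ 88 × 88 × 16 × 88 (mod 168)
Multiplying step by step:
  88 × 88 = 7744 ≡ 16 (mod 168)
  16 × 16 = 256 ≡ 88 (mod 168)
  88 × 88 = 7744 ≡ 16 (mod 168)
Result: 40^166 ≡ 16 (mod 168)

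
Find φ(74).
36

Prime factorization: 74 = 2 × 37
Using the formula φ(n) = n × Π(1 - 1/p) for each prime factor p:
φ(74) = 74 × (1 - 1/2) × (1 - 1/37)
φ(74) = 36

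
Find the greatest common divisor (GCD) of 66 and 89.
1

Using the Euclidean algorithm:
66 = 0 × 89 + 66
89 = 1 × 66 + 23
66 = 2 × 23 + 20
23 = 1 × 20 + 3
20 = 6 × 3 + 2
3 = 1 × 2 + 1
2 = 2 × 1 + 0

GCD(66, 89) = 1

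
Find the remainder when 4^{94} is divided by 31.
By Fermat: 4^{30} ≡ 1 (mod 31). 94 = 3×30 + 4. So 4^{94} ≡ 4^{4} ≡ 8 (mod 31)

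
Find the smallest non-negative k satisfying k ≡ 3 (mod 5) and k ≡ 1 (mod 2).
M = 5 × 2 = 10. M₁ = 2, y₁ ≡ 3 (mod 5). M₂ = 5, y₂ ≡ 1 (mod 2). k = 3×2×3 + 1×5×1 ≡ 3 (mod 10)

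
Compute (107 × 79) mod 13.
3

(107 × 79) = 8453
8453 mod 13 = 3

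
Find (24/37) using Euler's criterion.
(24/37) = 24^{18} mod 37 = -1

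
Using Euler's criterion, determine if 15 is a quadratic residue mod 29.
By Euler's criterion: 15^{14} ≡ 28 (mod 29). Since this equals -1 (≡ 28), 15 is not a QR.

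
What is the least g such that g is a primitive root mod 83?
p - 1 = 82 has prime divisors 2, 41. h is a primitive root mod 83 iff h^(82/q) ≢ 1 (mod 83) for each such q.
h = 2: 2^41 ≡ 82, 2^2 ≡ 4 (mod 83); none is 1, so 2 has order 82 and is a primitive root.
The smallest primitive root mod 83 is g = 2.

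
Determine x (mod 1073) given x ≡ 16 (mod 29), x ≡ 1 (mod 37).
741

Using the Chinese Remainder Theorem:
M = product of moduli = 1073
For equation 1: M_1 = 37, 37 ≡ 8 (mod 29), inverse of 37 mod 29 is 11 (check: 8 × 11 = 88 ≡ 1 (mod 29))
For equation 2: M_2 = 29, 29 ≡ 29 (mod 37), inverse of 29 mod 37 is 23 (check: 29 × 23 = 667 ≡ 1 (mod 37))
Combine: x ≡ Σ r_i×M_i×(M_i⁻¹ mod m_i) = 16×37×11 + 1×29×23 = 6512 + 667 = 7179
7179 mod 1073 = 741
x ≡ 741 (mod 1073)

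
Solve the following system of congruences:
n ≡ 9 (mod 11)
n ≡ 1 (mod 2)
9

Using the Chinese Remainder Theorem:
M = product of moduli = 22
For equation 1: M_1 = 2, 2 ≡ 2 (mod 11), inverse of 2 mod 11 is 6 (check: 2 × 6 = 12 ≡ 1 (mod 11))
For equation 2: M_2 = 11, 11 ≡ 1 (mod 2), inverse of 11 mod 2 is 1 (check: 1 × 1 = 1 ≡ 1 (mod 2))
Combine: n ≡ Σ r_i×M_i×(M_i⁻¹ mod m_i) = 9×2×6 + 1×11×1 = 108 + 11 = 119
119 mod 22 = 9
n ≡ 9 (mod 22)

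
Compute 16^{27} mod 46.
6

Using successive squaring:
Binary expansion of 27: 11011
Powers of 16 mod 46 (each is the square of the previous):
  16^1 ≡ 16 (mod 46)
  16^2 ≡ 16² = 256 ≡ 26 (mod 46)
  16^4 ≡ 26² = 676 ≡ 32 (mod 46)
  16^8 ≡ 32² = 1024 ≡ 12 (mod 46)
  16^16 ≡ 12² = 144 ≡ 6 (mod 46)
27 = 16 + 8 + 2 + 1, so 16^27 = 16^16 × 16^8 × 16^2 × 16^1 ≡ 6 × 12 × 26 × 16 (mod 46)
Multiplying step by step:
  6 × 12 = 72 ≡ 26 (mod 46)
  26 × 26 = 676 ≡ 32 (mod 46)
  32 × 16 = 512 ≡ 6 (mod 46)
Result: 16^27 ≡ 6 (mod 46)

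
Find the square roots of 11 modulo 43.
The square roots of 11 mod 43 are 21 and 22. Verify: 21² = 441 ≡ 11 (mod 43)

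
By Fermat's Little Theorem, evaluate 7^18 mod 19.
By Fermat's Little Theorem, 7^{18} ≡ 1 (mod 19) since 19 is prime and gcd(7, 19) = 1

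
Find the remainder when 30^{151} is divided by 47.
By Fermat: 30^{46} ≡ 1 (mod 47). 151 = 3×46 + 13. So 30^{151} ≡ 30^{13} ≡ 5 (mod 47)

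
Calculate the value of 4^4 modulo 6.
4 = 4 (binary 100). Repeated squaring mod 6: 4^1 ≡ 4; 4^2 ≡ 4² = 16 ≡ 4; 4^4 ≡ 4² = 16 ≡ 4. So 4^4 ≡ 4 (mod 6).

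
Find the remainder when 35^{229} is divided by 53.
By Fermat: 35^{52} ≡ 1 (mod 53). 229 = 4×52 + 21. So 35^{229} ≡ 35^{21} ≡ 31 (mod 53)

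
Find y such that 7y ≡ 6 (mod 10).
8

Since gcd(7, 10) = 1 divides 6, a solution exists.
Multiply both sides by the inverse of 7 mod 10:
  7^(-1) mod 10 = 3
  x ≡ 3 × 6 ≡ 18 ≡ 8 (mod 10)
Verification: 7 × 8 = 56 = 5 × 10 + 6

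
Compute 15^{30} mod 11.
1

Using successive squaring:
Binary expansion of 30: 11110
Powers of 15 mod 11 (each is the square of the previous):
  15^1 ≡ 4 (mod 11)
  15^2 ≡ 4² = 16 ≡ 5 (mod 11)
  15^4 ≡ 5² = 25 ≡ 3 (mod 11)
  15^8 ≡ 3² = 9 ≡ 9 (mod 11)
  15^16 ≡ 9² = 81 ≡ 4 (mod 11)
30 = 16 + 8 + 4 + 2, so 15^30 = 15^16 × 15^8 × 15^4 × 15^2 ≡ 4 × 9 × 3 × 5 (mod 11)
Multiplying step by step:
  4 × 9 = 36 ≡ 3 (mod 11)
  3 × 3 = 9 ≡ 9 (mod 11)
  9 × 5 = 45 ≡ 1 (mod 11)
Result: 15^30 ≡ 1 (mod 11)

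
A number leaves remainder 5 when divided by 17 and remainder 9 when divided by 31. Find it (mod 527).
M = 17 × 31 = 527. M₁ = 31, y₁ ≡ 11 (mod 17). M₂ = 17, y₂ ≡ 11 (mod 31). r = 5×31×11 + 9×17×11 ≡ 226 (mod 527)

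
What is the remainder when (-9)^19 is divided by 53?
Using repeated squaring. (-9) ≡ 44 (mod 53). 19 = 16 + 2 + 1 (binary 10011). Repeated squaring mod 53: 44^1 ≡ 44; 44^2 ≡ 44² = 1936 ≡ 28; 44^4 ≡ 28² = 784 ≡ 42; 44^8 ≡ 42² = 1764 ≡ 15; 44^16 ≡ 15² = 225 ≡ 13. Multiply: (-9)^19 ≡ 44^16 × 44^2 × 44^1 ≡ 13 × 28 × 44 (mod 53): 13 × 28 = 364 ≡ 46; 46 × 44 = 2024 ≡ 10. So (-9)^19 ≡ 10 (mod 53).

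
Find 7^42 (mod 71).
Using repeated squaring. 42 = 32 + 8 + 2 (binary 101010). Repeated squaring mod 71: 7^1 ≡ 7; 7^2 ≡ 7² = 49 ≡ 49; 7^4 ≡ 49² = 2401 ≡ 58; 7^8 ≡ 58² = 3364 ≡ 27; 7^16 ≡ 27² = 729 ≡ 19; 7^32 ≡ 19² = 361 ≡ 6. Multiply: 7^42 = 7^32 × 7^8 × 7^2 ≡ 6 × 27 × 49 (mod 71): 6 × 27 = 162 ≡ 20; 20 × 49 = 980 ≡ 57. So 7^42 ≡ 57 (mod 71).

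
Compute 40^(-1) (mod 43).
40^(-1) ≡ 14 (mod 43). Verification: 40 × 14 = 560 ≡ 1 (mod 43)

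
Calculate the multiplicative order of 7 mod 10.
Powers of 7 mod 10: 7^1≡7, 7^2≡9, 7^3≡3, 7^4≡1. Order = 4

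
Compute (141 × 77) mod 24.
9

(141 × 77) = 10857
10857 mod 24 = 9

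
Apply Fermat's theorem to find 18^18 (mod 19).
By Fermat's Little Theorem, 18^{18} ≡ 1 (mod 19) since 19 is prime and gcd(18, 19) = 1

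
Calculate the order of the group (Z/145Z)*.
112

Prime factorization: 145 = 5 × 29
Using the formula φ(n) = n × Π(1 - 1/p) for each prime factor p:
φ(145) = 145 × (1 - 1/5) × (1 - 1/29)
φ(145) = 112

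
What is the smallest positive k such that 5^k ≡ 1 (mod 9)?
Powers of 5 mod 9: 5^1≡5, 5^2≡7, 5^3≡8, 5^4≡4, 5^5≡2, 5^6≡1. Order = 6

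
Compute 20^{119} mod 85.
45

Using successive squaring:
Binary expansion of 119: 1110111
Powers of 20 mod 85 (each is the square of the previous):
  20^1 ≡ 20 (mod 85)
  20^2 ≡ 20² = 400 ≡ 60 (mod 85)
  20^4 ≡ 60² = 3600 ≡ 30 (mod 85)
  20^8 ≡ 30² = 900 ≡ 50 (mod 85)
  20^16 ≡ 50² = 2500 ≡ 35 (mod 85)
  20^32 ≡ 35² = 1225 ≡ 35 (mod 85)
  20^64 ≡ 35² = 1225 ≡ 35 (mod 85)
119 = 64 + 32 + 16 + 4 + 2 + 1, so 20^119 = 20^64 × 20^32 × 20^16 × 20^4 × 20^2 × 20^1 ≡ 35 × 35 × 35 × 30 × 60 × 20 (mod 85)
Multiplying step by step:
  35 × 35 = 1225 ≡ 35 (mod 85)
  35 × 35 = 1225 ≡ 35 (mod 85)
  35 × 30 = 1050 ≡ 30 (mod 85)
  30 × 60 = 1800 ≡ 15 (mod 85)
  15 × 20 = 300 ≡ 45 (mod 85)
Result: 20^119 ≡ 45 (mod 85)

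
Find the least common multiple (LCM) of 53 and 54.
2862

First find GCD(53, 54) using the Euclidean algorithm:
53 = 0 × 54 + 53
54 = 1 × 53 + 1
53 = 53 × 1 + 0
GCD(53, 54) = 1

LCM formula: LCM(a, b) = (a × b) / GCD(a, b)
LCM(53, 54) = (53 × 54) / 1
LCM(53, 54) = 2862 / 1
LCM(53, 54) = 2862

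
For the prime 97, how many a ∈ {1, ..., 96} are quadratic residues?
For prime 97, there are (p-1)/2 = (97-1)/2 = 48 quadratic residues (excluding 0).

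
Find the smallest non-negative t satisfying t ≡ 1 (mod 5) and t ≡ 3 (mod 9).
M = 5 × 9 = 45. M₁ = 9, y₁ ≡ 4 (mod 5). M₂ = 5, y₂ ≡ 2 (mod 9). t = 1×9×4 + 3×5×2 ≡ 21 (mod 45)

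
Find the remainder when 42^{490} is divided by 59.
By Fermat: 42^{58} ≡ 1 (mod 59). 490 = 8×58 + 26. So 42^{490} ≡ 42^{26} ≡ 48 (mod 59)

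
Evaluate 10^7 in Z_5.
10 ≡ 0 (mod 5). 7 = 4 + 2 + 1 (binary 111). Repeated squaring mod 5: 0^1 ≡ 0; 0^2 ≡ 0² = 0 ≡ 0; 0^4 ≡ 0² = 0 ≡ 0. Multiply: 10^7 ≡ 0^4 × 0^2 × 0^1 ≡ 0 × 0 × 0 (mod 5): 0 × 0 = 0 ≡ 0; 0 × 0 = 0 ≡ 0. So 10^7 ≡ 0 (mod 5).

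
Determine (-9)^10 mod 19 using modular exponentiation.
(-9) ≡ 10 (mod 19). 10 = 8 + 2 (binary 1010). Repeated squaring mod 19: 10^1 ≡ 10; 10^2 ≡ 10² = 100 ≡ 5; 10^4 ≡ 5² = 25 ≡ 6; 10^8 ≡ 6² = 36 ≡ 17. Multiply: (-9)^10 ≡ 10^8 × 10^2 ≡ 17 × 5 (mod 19): 17 × 5 = 85 ≡ 9. So (-9)^10 ≡ 9 (mod 19).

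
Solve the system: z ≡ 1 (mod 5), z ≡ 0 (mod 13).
M = 5 × 13 = 65. M₁ = 13, y₁ ≡ 2 (mod 5). M₂ = 5, y₂ ≡ 8 (mod 13). z = 1×13×2 + 0×5×8 ≡ 26 (mod 65)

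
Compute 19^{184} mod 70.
51

Using successive squaring:
Binary expansion of 184: 10111000
Powers of 19 mod 70 (each is the square of the previous):
  19^1 ≡ 19 (mod 70)
  19^2 ≡ 19² = 361 ≡ 11 (mod 70)
  19^4 ≡ 11² = 121 ≡ 51 (mod 70)
  19^8 ≡ 51² = 2601 ≡ 11 (mod 70)
  19^16 ≡ 11² = 121 ≡ 51 (mod 70)
  19^32 ≡ 51² = 2601 ≡ 11 (mod 70)
  19^64 ≡ 11² = 121 ≡ 51 (mod 70)
  19^128 ≡ 51² = 2601 ≡ 11 (mod 70)
184 = 128 + 32 + 16 + 8, so 19^184 = 19^128 × 19^32 × 19^16 × 19^8 ≡ 11 × 11 × 51 × 11 (mod 70)
Multiplying step by step:
  11 × 11 = 121 ≡ 51 (mod 70)
  51 × 51 = 2601 ≡ 11 (mod 70)
  11 × 11 = 121 ≡ 51 (mod 70)
Result: 19^184 ≡ 51 (mod 70)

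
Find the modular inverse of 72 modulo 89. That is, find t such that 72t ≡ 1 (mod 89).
68

Using Extended Euclidean Algorithm:
gcd(72, 89) = 1
Bezout coefficients: 72 × -21 + 89 × 17 = 1
So 72 × -21 ≡ 1 (mod 89)
The inverse is -21 mod 89 = 68
Verification: 72 × 68 = 4896 = 55 × 89 + 1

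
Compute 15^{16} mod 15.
0

Using successive squaring:
Binary expansion of 16: 10000
Powers of 15 mod 15 (each is the square of the previous):
  15^1 ≡ 0 (mod 15)
  15^2 ≡ 0² = 0 ≡ 0 (mod 15)
  15^4 ≡ 0² = 0 ≡ 0 (mod 15)
  15^8 ≡ 0² = 0 ≡ 0 (mod 15)
  15^16 ≡ 0² = 0 ≡ 0 (mod 15)
16 is a power of 2, so 15^16 is the last square: ≡ 0 (mod 15)
Result: 15^16 ≡ 0 (mod 15)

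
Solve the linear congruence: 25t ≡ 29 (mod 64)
37

Since gcd(25, 64) = 1 divides 29, a solution exists.
Multiply both sides by the inverse of 25 mod 64:
  25^(-1) mod 64 = 41
  x ≡ 41 × 29 ≡ 1189 ≡ 37 (mod 64)
Verification: 25 × 37 = 925 = 14 × 64 + 29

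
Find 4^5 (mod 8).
5 = 4 + 1 (binary 101). Repeated squaring mod 8: 4^1 ≡ 4; 4^2 ≡ 4² = 16 ≡ 0; 4^4 ≡ 0² = 0 ≡ 0. Multiply: 4^5 = 4^4 × 4^1 ≡ 0 × 4 (mod 8): 0 × 4 = 0 ≡ 0. So 4^5 ≡ 0 (mod 8).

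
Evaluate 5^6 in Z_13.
6 = 4 + 2 (binary 110). Repeated squaring mod 13: 5^1 ≡ 5; 5^2 ≡ 5² = 25 ≡ 12; 5^4 ≡ 12² = 144 ≡ 1. Multiply: 5^6 = 5^4 × 5^2 ≡ 1 × 12 (mod 13): 1 × 12 = 12 ≡ 12. So 5^6 ≡ 12 (mod 13).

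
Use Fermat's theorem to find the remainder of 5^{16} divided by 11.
5

By Fermat's Little Theorem, a^(p-1) ≡ 1 (mod p) for prime p and gcd(a, p) = 1
Here p = 11, so 5^10 ≡ 1 (mod 11)
We can reduce the exponent: 16 mod 10 = 6
So 5^16 ≡ 5^6 (mod 11)
Computing: 5^6 mod 11 = 5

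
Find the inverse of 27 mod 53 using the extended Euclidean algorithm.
Extended GCD: 27(2) + 53(-1) = 1. So 27^(-1) ≡ 2 ≡ 2 (mod 53). Verify: 27 × 2 = 54 ≡ 1 (mod 53)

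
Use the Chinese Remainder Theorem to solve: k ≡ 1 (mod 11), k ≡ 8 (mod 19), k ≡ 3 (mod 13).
2421

Using the Chinese Remainder Theorem:
M = product of moduli = 2717
For equation 1: M_1 = 247, 247 ≡ 5 (mod 11), inverse of 247 mod 11 is 9 (check: 5 × 9 = 45 ≡ 1 (mod 11))
For equation 2: M_2 = 143, 143 ≡ 10 (mod 19), inverse of 143 mod 19 is 2 (check: 10 × 2 = 20 ≡ 1 (mod 19))
For equation 3: M_3 = 209, 209 ≡ 1 (mod 13), inverse of 209 mod 13 is 1 (check: 1 × 1 = 1 ≡ 1 (mod 13))
Combine: k ≡ Σ r_i×M_i×(M_i⁻¹ mod m_i) = 1×247×9 + 8×143×2 + 3×209×1 = 2223 + 2288 + 627 = 5138
5138 mod 2717 = 2421
k ≡ 2421 (mod 2717)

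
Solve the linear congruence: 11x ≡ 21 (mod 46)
27

Since gcd(11, 46) = 1 divides 21, a solution exists.
Multiply both sides by the inverse of 11 mod 46:
  11^(-1) mod 46 = 21
  x ≡ 21 × 21 ≡ 441 ≡ 27 (mod 46)
Verification: 11 × 27 = 297 = 6 × 46 + 21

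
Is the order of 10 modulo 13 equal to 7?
No, the actual order is 6, not 7.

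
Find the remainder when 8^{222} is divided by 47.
By Fermat: 8^{46} ≡ 1 (mod 47). 222 = 4×46 + 38. So 8^{222} ≡ 8^{38} ≡ 24 (mod 47)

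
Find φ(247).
216

Prime factorization: 247 = 13 × 19
Using the formula φ(n) = n × Π(1 - 1/p) for each prime factor p:
φ(247) = 247 × (1 - 1/13) × (1 - 1/19)
φ(247) = 216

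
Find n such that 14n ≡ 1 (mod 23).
14^(-1) ≡ 5 (mod 23). Verification: 14 × 5 = 70 ≡ 1 (mod 23)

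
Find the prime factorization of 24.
2^3 × 3

Divide by primes starting from smallest:
24 ÷ 2 = 12
12 ÷ 2 = 6
6 ÷ 2 = 3
3 ÷ 3 = 1

24 = 2^3 × 3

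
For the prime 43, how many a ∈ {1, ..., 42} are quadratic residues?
For prime 43, there are (p-1)/2 = (43-1)/2 = 21 quadratic residues (excluding 0).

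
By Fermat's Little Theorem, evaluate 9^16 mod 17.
By Fermat's Little Theorem, 9^{16} ≡ 1 (mod 17) since 17 is prime and gcd(9, 17) = 1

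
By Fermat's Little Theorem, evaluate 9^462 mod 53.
By Fermat: 9^{52} ≡ 1 (mod 53). 462 ≡ 46 (mod 52). So 9^{462} ≡ 9^{46} ≡ 16 (mod 53)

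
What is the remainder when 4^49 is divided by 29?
Using Fermat: 4^{28} ≡ 1 (mod 29). 49 ≡ 21 (mod 28). So 4^{49} ≡ 4^{21} ≡ 28 (mod 29)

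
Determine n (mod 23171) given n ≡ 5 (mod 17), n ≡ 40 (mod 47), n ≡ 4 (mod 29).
19028

Using the Chinese Remainder Theorem:
M = product of moduli = 23171
For equation 1: M_1 = 1363, 1363 ≡ 3 (mod 17), inverse of 1363 mod 17 is 6 (check: 3 × 6 = 18 ≡ 1 (mod 17))
For equation 2: M_2 = 493, 493 ≡ 23 (mod 47), inverse of 493 mod 47 is 45 (check: 23 × 45 = 1035 ≡ 1 (mod 47))
For equation 3: M_3 = 799, 799 ≡ 16 (mod 29), inverse of 799 mod 29 is 20 (check: 16 × 20 = 320 ≡ 1 (mod 29))
Combine: n ≡ Σ r_i×M_i×(M_i⁻¹ mod m_i) = 5×1363×6 + 40×493×45 + 4×799×20 = 40890 + 887400 + 63920 = 992210
992210 mod 23171 = 19028
n ≡ 19028 (mod 23171)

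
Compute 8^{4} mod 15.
1

Using successive squaring:
Binary expansion of 4: 100
Powers of 8 mod 15 (each is the square of the previous):
  8^1 ≡ 8 (mod 15)
  8^2 ≡ 8² = 64 ≡ 4 (mod 15)
  8^4 ≡ 4² = 16 ≡ 1 (mod 15)
4 is a power of 2, so 8^4 is the last square: ≡ 1 (mod 15)
Result: 8^4 ≡ 1 (mod 15)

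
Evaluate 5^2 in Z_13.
2 = 2 (binary 10). Repeated squaring mod 13: 5^1 ≡ 5; 5^2 ≡ 5² = 25 ≡ 12. So 5^2 ≡ 12 (mod 13).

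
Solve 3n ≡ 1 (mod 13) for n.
9

Using Extended Euclidean Algorithm:
gcd(3, 13) = 1
Bezout coefficients: 3 × -4 + 13 × 1 = 1
So 3 × -4 ≡ 1 (mod 13)
The inverse is -4 mod 13 = 9
Verification: 3 × 9 = 27 = 2 × 13 + 1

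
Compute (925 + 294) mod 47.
44

(925 + 294) = 1219
1219 mod 47 = 44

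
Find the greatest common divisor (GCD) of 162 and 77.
1

Using the Euclidean algorithm:
162 = 2 × 77 + 8
77 = 9 × 8 + 5
8 = 1 × 5 + 3
5 = 1 × 3 + 2
3 = 1 × 2 + 1
2 = 2 × 1 + 0

GCD(162, 77) = 1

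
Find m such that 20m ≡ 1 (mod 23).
20^(-1) ≡ 15 (mod 23). Verification: 20 × 15 = 300 ≡ 1 (mod 23)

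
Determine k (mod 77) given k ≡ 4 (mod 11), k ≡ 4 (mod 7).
4

Using the Chinese Remainder Theorem:
M = product of moduli = 77
For equation 1: M_1 = 7, 7 ≡ 7 (mod 11), inverse of 7 mod 11 is 8 (check: 7 × 8 = 56 ≡ 1 (mod 11))
For equation 2: M_2 = 11, 11 ≡ 4 (mod 7), inverse of 11 mod 7 is 2 (check: 4 × 2 = 8 ≡ 1 (mod 7))
Combine: k ≡ Σ r_i×M_i×(M_i⁻¹ mod m_i) = 4×7×8 + 4×11×2 = 224 + 88 = 312
312 mod 77 = 4
k ≡ 4 (mod 77)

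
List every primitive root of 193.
Primitive roots mod 193: {5, 10, 15, 17, 19, 22, 26, 30, 34, 37, 38, 40, 41, 44, 45, 47, 51, 52, 53, 57, 58, 61, 66, 70, 73, 77, 78, 79, 80, 82, 90, 91, 102, 103, 111, 113, 114, 115, 116, 120, 123, 127, 132, 135, 136, 140, 141, 142, 146, 148, 149, 152, 153, 155, 156, 159, 163, 167, 171, 174, 176, 178, 183, 188}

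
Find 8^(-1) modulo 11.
7

Using Extended Euclidean Algorithm:
gcd(8, 11) = 1
Bezout coefficients: 8 × -4 + 11 × 3 = 1
So 8 × -4 ≡ 1 (mod 11)
The inverse is -4 mod 11 = 7
Verification: 8 × 7 = 56 = 5 × 11 + 1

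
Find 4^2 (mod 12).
2 = 2 (binary 10). Repeated squaring mod 12: 4^1 ≡ 4; 4^2 ≡ 4² = 16 ≡ 4. So 4^2 ≡ 4 (mod 12).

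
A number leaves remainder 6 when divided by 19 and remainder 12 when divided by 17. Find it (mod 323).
M = 19 × 17 = 323. M₁ = 17, y₁ ≡ 9 (mod 19). M₂ = 19, y₂ ≡ 9 (mod 17). z = 6×17×9 + 12×19×9 ≡ 63 (mod 323)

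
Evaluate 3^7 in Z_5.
7 = 4 + 2 + 1 (binary 111). Repeated squaring mod 5: 3^1 ≡ 3; 3^2 ≡ 3² = 9 ≡ 4; 3^4 ≡ 4² = 16 ≡ 1. Multiply: 3^7 = 3^4 × 3^2 × 3^1 ≡ 1 × 4 × 3 (mod 5): 1 × 4 = 4 ≡ 4; 4 × 3 = 12 ≡ 2. So 3^7 ≡ 2 (mod 5).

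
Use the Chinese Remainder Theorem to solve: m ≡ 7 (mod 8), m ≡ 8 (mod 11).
M = 8 × 11 = 88. M₁ = 11, y₁ ≡ 3 (mod 8). M₂ = 8, y₂ ≡ 7 (mod 11). m = 7×11×3 + 8×8×7 ≡ 63 (mod 88)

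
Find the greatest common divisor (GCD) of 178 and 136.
2

Using the Euclidean algorithm:
178 = 1 × 136 + 42
136 = 3 × 42 + 10
42 = 4 × 10 + 2
10 = 5 × 2 + 0

GCD(178, 136) = 2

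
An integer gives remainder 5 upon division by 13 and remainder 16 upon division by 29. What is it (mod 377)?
M = 13 × 29 = 377. M₁ = 29, y₁ ≡ 9 (mod 13). M₂ = 13, y₂ ≡ 9 (mod 29). r = 5×29×9 + 16×13×9 ≡ 161 (mod 377). The smallest positive such number is 161.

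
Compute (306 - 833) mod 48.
1

(306 - 833) = -527
-527 mod 48 = 1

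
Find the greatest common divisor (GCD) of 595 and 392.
7

Using the Euclidean algorithm:
595 = 1 × 392 + 203
392 = 1 × 203 + 189
203 = 1 × 189 + 14
189 = 13 × 14 + 7
14 = 2 × 7 + 0

GCD(595, 392) = 7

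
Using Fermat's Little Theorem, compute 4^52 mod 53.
By Fermat's Little Theorem, 4^{52} ≡ 1 (mod 53) since 53 is prime and gcd(4, 53) = 1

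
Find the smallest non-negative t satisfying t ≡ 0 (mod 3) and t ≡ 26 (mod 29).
M = 3 × 29 = 87. M₁ = 29, y₁ ≡ 2 (mod 3). M₂ = 3, y₂ ≡ 10 (mod 29). t = 0×29×2 + 26×3×10 ≡ 84 (mod 87)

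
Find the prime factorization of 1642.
2 × 821

Divide by primes starting from smallest:
1642 ÷ 2 = 821
821 ÷ 821 = 1

1642 = 2 × 821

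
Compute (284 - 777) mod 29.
0

(284 - 777) = -493
-493 mod 29 = 0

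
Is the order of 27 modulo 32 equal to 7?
No, the actual order is 8, not 7.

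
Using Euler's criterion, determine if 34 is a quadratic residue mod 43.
By Euler's criterion: 34^{21} ≡ 42 (mod 43). Since this equals -1 (≡ 42), 34 is not a QR.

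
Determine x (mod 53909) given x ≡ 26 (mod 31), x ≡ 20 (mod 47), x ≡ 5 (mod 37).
44294

Using the Chinese Remainder Theorem:
M = product of moduli = 53909
For equation 1: M_1 = 1739, 1739 ≡ 3 (mod 31), inverse of 1739 mod 31 is 21 (check: 3 × 21 = 63 ≡ 1 (mod 31))
For equation 2: M_2 = 1147, 1147 ≡ 19 (mod 47), inverse of 1147 mod 47 is 5 (check: 19 × 5 = 95 ≡ 1 (mod 47))
For equation 3: M_3 = 1457, 1457 ≡ 14 (mod 37), inverse of 1457 mod 37 is 8 (check: 14 × 8 = 112 ≡ 1 (mod 37))
Combine: x ≡ Σ r_i×M_i×(M_i⁻¹ mod m_i) = 26×1739×21 + 20×1147×5 + 5×1457×8 = 949494 + 114700 + 58280 = 1122474
1122474 mod 53909 = 44294
x ≡ 44294 (mod 53909)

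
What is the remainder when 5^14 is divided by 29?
Using repeated squaring. 14 = 8 + 4 + 2 (binary 1110). Repeated squaring mod 29: 5^1 ≡ 5; 5^2 ≡ 5² = 25 ≡ 25; 5^4 ≡ 25² = 625 ≡ 16; 5^8 ≡ 16² = 256 ≡ 24. Multiply: 5^14 = 5^8 × 5^4 × 5^2 ≡ 24 × 16 × 25 (mod 29): 24 × 16 = 384 ≡ 7; 7 × 25 = 175 ≡ 1. So 5^14 ≡ 1 (mod 29).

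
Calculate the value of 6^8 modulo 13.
8 = 8 (binary 1000). Repeated squaring mod 13: 6^1 ≡ 6; 6^2 ≡ 6² = 36 ≡ 10; 6^4 ≡ 10² = 100 ≡ 9; 6^8 ≡ 9² = 81 ≡ 3. So 6^8 ≡ 3 (mod 13).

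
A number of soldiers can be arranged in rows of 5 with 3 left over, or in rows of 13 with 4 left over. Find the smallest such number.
M = 5 × 13 = 65. M₁ = 13, y₁ ≡ 2 (mod 5). M₂ = 5, y₂ ≡ 8 (mod 13). z = 3×13×2 + 4×5×8 ≡ 43 (mod 65). The smallest positive such number is 43.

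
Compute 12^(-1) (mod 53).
12^(-1) ≡ 31 (mod 53). Verification: 12 × 31 = 372 ≡ 1 (mod 53)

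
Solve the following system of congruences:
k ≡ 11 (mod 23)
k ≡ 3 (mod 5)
103

Using the Chinese Remainder Theorem:
M = product of moduli = 115
For equation 1: M_1 = 5, 5 ≡ 5 (mod 23), inverse of 5 mod 23 is 14 (check: 5 × 14 = 70 ≡ 1 (mod 23))
For equation 2: M_2 = 23, 23 ≡ 3 (mod 5), inverse of 23 mod 5 is 2 (check: 3 × 2 = 6 ≡ 1 (mod 5))
Combine: k ≡ Σ r_i×M_i×(M_i⁻¹ mod m_i) = 11×5×14 + 3×23×2 = 770 + 138 = 908
908 mod 115 = 103
k ≡ 103 (mod 115)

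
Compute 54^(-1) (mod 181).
54^(-1) ≡ 57 (mod 181). Verification: 54 × 57 = 3078 ≡ 1 (mod 181)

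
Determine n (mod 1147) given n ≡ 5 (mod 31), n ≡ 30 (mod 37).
67

Using the Chinese Remainder Theorem:
M = product of moduli = 1147
For equation 1: M_1 = 37, 37 ≡ 6 (mod 31), inverse of 37 mod 31 is 26 (check: 6 × 26 = 156 ≡ 1 (mod 31))
For equation 2: M_2 = 31, 31 ≡ 31 (mod 37), inverse of 31 mod 37 is 6 (check: 31 × 6 = 186 ≡ 1 (mod 37))
Combine: n ≡ Σ r_i×M_i×(M_i⁻¹ mod m_i) = 5×37×26 + 30×31×6 = 4810 + 5580 = 10390
10390 mod 1147 = 67
n ≡ 67 (mod 1147)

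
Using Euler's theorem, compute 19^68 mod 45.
By Euler: 19^{24} ≡ 1 (mod 45) since gcd(19, 45) = 1. 68 = 2×24 + 20. So 19^{68} ≡ 19^{20} ≡ 1 (mod 45)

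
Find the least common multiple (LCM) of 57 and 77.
4389

First find GCD(57, 77) using the Euclidean algorithm:
57 = 0 × 77 + 57
77 = 1 × 57 + 20
57 = 2 × 20 + 17
20 = 1 × 17 + 3
17 = 5 × 3 + 2
3 = 1 × 2 + 1
2 = 2 × 1 + 0
GCD(57, 77) = 1

LCM formula: LCM(a, b) = (a × b) / GCD(a, b)
LCM(57, 77) = (57 × 77) / 1
LCM(57, 77) = 4389 / 1
LCM(57, 77) = 4389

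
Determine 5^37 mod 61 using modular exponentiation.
Using repeated squaring. 37 = 32 + 4 + 1 (binary 100101). Repeated squaring mod 61: 5^1 ≡ 5; 5^2 ≡ 5² = 25 ≡ 25; 5^4 ≡ 25² = 625 ≡ 15; 5^8 ≡ 15² = 225 ≡ 42; 5^16 ≡ 42² = 1764 ≡ 56; 5^32 ≡ 56² = 3136 ≡ 25. Multiply: 5^37 = 5^32 × 5^4 × 5^1 ≡ 25 × 15 × 5 (mod 61): 25 × 15 = 375 ≡ 9; 9 × 5 = 45 ≡ 45. So 5^37 ≡ 45 (mod 61).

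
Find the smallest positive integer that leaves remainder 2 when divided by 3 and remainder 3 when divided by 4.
M = 3 × 4 = 12. M₁ = 4, y₁ ≡ 1 (mod 3). M₂ = 3, y₂ ≡ 3 (mod 4). n = 2×4×1 + 3×3×3 ≡ 11 (mod 12). The smallest positive such number is 11.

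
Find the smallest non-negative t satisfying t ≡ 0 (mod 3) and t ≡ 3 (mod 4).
M = 3 × 4 = 12. M₁ = 4, y₁ ≡ 1 (mod 3). M₂ = 3, y₂ ≡ 3 (mod 4). t = 0×4×1 + 3×3×3 ≡ 3 (mod 12)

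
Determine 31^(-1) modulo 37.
31^(-1) ≡ 6 (mod 37). Verification: 31 × 6 = 186 ≡ 1 (mod 37)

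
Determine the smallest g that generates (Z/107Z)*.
2

A primitive root g modulo p has order p-1 = 106
Prime divisors of 106: [2, 53]
g is a primitive root iff g^(106/q) ≢ 1 (mod 107) for each prime divisor q
Testing small values:
  g = 2: 2^53 ≡ 106, 2^2 ≡ 4 (mod 107) → none is 1, primitive root!
The smallest primitive root is 2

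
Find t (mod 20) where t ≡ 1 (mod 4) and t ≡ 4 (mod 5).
M = 4 × 5 = 20. M₁ = 5, y₁ ≡ 1 (mod 4). M₂ = 4, y₂ ≡ 4 (mod 5). t = 1×5×1 + 4×4×4 ≡ 9 (mod 20)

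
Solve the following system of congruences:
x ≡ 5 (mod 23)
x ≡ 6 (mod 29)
557

Using the Chinese Remainder Theorem:
M = product of moduli = 667
For equation 1: M_1 = 29, 29 ≡ 6 (mod 23), inverse of 29 mod 23 is 4 (check: 6 × 4 = 24 ≡ 1 (mod 23))
For equation 2: M_2 = 23, 23 ≡ 23 (mod 29), inverse of 23 mod 29 is 24 (check: 23 × 24 = 552 ≡ 1 (mod 29))
Combine: x ≡ Σ r_i×M_i×(M_i⁻¹ mod m_i) = 5×29×4 + 6×23×24 = 580 + 3312 = 3892
3892 mod 667 = 557
x ≡ 557 (mod 667)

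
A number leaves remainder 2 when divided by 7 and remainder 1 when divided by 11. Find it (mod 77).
M = 7 × 11 = 77. M₁ = 11, y₁ ≡ 2 (mod 7). M₂ = 7, y₂ ≡ 8 (mod 11). y = 2×11×2 + 1×7×8 ≡ 23 (mod 77)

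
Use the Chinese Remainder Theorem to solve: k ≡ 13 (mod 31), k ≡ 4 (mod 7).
137

Using the Chinese Remainder Theorem:
M = product of moduli = 217
For equation 1: M_1 = 7, 7 ≡ 7 (mod 31), inverse of 7 mod 31 is 9 (check: 7 × 9 = 63 ≡ 1 (mod 31))
For equation 2: M_2 = 31, 31 ≡ 3 (mod 7), inverse of 31 mod 7 is 5 (check: 3 × 5 = 15 ≡ 1 (mod 7))
Combine: k ≡ Σ r_i×M_i×(M_i⁻¹ mod m_i) = 13×7×9 + 4×31×5 = 819 + 620 = 1439
1439 mod 217 = 137
k ≡ 137 (mod 217)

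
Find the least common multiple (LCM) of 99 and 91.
9009

First find GCD(99, 91) using the Euclidean algorithm:
99 = 1 × 91 + 8
91 = 11 × 8 + 3
8 = 2 × 3 + 2
3 = 1 × 2 + 1
2 = 2 × 1 + 0
GCD(99, 91) = 1

LCM formula: LCM(a, b) = (a × b) / GCD(a, b)
LCM(99, 91) = (99 × 91) / 1
LCM(99, 91) = 9009 / 1
LCM(99, 91) = 9009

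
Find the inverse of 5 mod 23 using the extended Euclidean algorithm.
Extended GCD: 5(-9) + 23(2) = 1. So 5^(-1) ≡ 14 ≡ 14 (mod 23). Verify: 5 × 14 = 70 ≡ 1 (mod 23)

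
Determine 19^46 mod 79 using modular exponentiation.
Using repeated squaring. 46 = 32 + 8 + 4 + 2 (binary 101110). Repeated squaring mod 79: 19^1 ≡ 19; 19^2 ≡ 19² = 361 ≡ 45; 19^4 ≡ 45² = 2025 ≡ 50; 19^8 ≡ 50² = 2500 ≡ 51; 19^16 ≡ 51² = 2601 ≡ 73; 19^32 ≡ 73² = 5329 ≡ 36. Multiply: 19^46 = 19^32 × 19^8 × 19^4 × 19^2 ≡ 36 × 51 × 50 × 45 (mod 79): 36 × 51 = 1836 ≡ 19; 19 × 50 = 950 ≡ 2; 2 × 45 = 90 ≡ 11. So 19^46 ≡ 11 (mod 79).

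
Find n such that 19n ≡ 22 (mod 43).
17

Since gcd(19, 43) = 1 divides 22, a solution exists.
Multiply both sides by the inverse of 19 mod 43:
  19^(-1) mod 43 = 34
  x ≡ 34 × 22 ≡ 748 ≡ 17 (mod 43)
Verification: 19 × 17 = 323 = 7 × 43 + 22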